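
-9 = -9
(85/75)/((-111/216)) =-408/185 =-2.21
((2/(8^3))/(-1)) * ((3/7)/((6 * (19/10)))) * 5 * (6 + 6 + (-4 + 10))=-225/17024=-0.01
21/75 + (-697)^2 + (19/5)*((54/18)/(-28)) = 340066211/700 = 485808.87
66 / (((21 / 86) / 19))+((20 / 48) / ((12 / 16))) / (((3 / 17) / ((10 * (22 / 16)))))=3915109 / 756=5178.72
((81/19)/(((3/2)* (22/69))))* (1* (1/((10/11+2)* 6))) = 621/1216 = 0.51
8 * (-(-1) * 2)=16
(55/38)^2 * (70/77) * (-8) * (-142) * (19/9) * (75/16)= 2440625/114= 21408.99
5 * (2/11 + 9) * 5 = 2525/11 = 229.55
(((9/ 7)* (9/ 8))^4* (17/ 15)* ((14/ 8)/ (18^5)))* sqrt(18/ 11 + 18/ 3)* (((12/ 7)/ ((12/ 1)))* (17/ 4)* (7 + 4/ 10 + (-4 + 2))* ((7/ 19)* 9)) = 17065161* sqrt(231)/ 1879231692800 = 0.00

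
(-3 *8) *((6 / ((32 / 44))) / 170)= -1.16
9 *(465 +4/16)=16749/4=4187.25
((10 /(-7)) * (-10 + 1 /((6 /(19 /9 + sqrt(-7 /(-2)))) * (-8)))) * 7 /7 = 5 * sqrt(14) /336 + 21695 /1512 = 14.40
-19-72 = -91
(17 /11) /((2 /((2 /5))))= 0.31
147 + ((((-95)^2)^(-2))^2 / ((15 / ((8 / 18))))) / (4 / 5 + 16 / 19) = 54048164199823828126 / 367674586393359375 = 147.00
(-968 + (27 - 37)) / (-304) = 489 / 152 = 3.22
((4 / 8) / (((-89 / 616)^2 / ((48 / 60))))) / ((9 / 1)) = 2.13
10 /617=0.02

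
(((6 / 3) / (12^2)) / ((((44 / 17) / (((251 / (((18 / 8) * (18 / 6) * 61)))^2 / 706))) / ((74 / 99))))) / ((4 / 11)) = 39627629 / 6825423364056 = 0.00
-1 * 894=-894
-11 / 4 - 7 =-39 / 4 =-9.75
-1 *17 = -17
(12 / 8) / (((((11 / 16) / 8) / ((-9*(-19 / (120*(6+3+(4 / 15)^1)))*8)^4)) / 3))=492500782656 / 4106311451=119.94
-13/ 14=-0.93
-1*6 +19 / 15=-71 / 15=-4.73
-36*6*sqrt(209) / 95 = -216*sqrt(209) / 95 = -32.87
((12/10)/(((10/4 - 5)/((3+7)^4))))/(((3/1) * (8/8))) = -1600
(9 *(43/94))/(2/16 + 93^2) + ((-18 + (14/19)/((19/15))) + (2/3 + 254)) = 835588799224/3521992893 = 237.25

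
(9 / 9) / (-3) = -1 / 3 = -0.33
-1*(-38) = 38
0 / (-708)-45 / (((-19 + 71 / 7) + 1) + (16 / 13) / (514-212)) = 618345 / 107909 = 5.73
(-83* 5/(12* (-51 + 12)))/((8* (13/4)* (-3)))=-415/36504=-0.01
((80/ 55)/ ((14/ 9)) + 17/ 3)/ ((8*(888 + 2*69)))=1525/ 1896048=0.00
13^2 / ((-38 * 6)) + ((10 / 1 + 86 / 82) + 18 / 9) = 115051 / 9348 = 12.31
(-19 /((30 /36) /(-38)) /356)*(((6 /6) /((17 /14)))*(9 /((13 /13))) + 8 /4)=34656 /1513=22.91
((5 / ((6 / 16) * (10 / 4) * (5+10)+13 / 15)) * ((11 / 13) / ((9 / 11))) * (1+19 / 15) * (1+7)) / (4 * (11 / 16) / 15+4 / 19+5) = 90956800 / 78112983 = 1.16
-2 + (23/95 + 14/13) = -841/1235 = -0.68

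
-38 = -38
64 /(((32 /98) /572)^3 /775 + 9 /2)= 34127778910825600 /2399609454667553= 14.22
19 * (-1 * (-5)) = 95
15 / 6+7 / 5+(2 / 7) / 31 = 8483 / 2170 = 3.91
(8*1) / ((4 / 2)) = 4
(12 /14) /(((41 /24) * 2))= 72 /287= 0.25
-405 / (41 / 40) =-395.12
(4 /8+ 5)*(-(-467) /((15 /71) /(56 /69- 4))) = -8023994 /207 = -38763.26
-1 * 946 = -946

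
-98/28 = -7/2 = -3.50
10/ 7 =1.43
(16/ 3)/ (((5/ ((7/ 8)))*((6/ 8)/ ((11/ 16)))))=77/ 90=0.86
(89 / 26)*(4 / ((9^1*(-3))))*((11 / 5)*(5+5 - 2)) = -15664 / 1755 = -8.93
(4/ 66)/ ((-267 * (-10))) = 1/ 44055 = 0.00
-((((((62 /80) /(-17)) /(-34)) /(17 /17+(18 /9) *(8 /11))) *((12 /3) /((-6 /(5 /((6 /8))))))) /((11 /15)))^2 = -24025 /2191925124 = -0.00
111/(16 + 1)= 111/17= 6.53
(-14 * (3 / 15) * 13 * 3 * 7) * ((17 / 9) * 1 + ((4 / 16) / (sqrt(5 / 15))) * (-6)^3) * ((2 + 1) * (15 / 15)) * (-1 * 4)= -840612.40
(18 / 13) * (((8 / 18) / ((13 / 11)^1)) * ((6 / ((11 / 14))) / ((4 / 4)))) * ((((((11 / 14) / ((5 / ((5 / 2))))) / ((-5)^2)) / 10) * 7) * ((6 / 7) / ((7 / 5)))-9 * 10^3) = -1058399208 / 29575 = -35786.96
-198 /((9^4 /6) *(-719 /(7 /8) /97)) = 7469 /349434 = 0.02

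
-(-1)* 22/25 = 22/25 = 0.88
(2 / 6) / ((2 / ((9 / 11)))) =3 / 22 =0.14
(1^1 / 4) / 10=1 / 40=0.02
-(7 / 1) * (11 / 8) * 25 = -1925 / 8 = -240.62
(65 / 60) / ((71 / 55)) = 715 / 852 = 0.84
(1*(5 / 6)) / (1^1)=5 / 6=0.83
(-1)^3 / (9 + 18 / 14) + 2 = 137 / 72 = 1.90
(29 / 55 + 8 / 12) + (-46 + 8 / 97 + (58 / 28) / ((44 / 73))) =-37004621 / 896280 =-41.29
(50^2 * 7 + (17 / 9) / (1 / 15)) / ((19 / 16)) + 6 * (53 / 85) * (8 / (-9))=14757.38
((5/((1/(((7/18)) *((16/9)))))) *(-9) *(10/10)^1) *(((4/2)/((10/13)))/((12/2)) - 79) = 65996/27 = 2444.30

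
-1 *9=-9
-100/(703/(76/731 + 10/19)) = -0.09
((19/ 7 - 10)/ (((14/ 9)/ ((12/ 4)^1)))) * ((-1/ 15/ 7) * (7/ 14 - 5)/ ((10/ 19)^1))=-78489/ 68600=-1.14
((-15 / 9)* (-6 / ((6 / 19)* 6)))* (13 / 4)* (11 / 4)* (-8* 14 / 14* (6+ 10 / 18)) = -801515 / 324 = -2473.81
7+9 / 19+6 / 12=303 / 38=7.97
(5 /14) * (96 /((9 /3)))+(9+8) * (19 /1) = 2341 /7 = 334.43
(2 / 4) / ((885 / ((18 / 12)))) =0.00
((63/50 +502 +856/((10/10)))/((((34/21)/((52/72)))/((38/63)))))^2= 281798702233321/2106810000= 133756.11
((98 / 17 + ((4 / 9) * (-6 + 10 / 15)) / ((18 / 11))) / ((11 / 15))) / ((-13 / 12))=-356600 / 65637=-5.43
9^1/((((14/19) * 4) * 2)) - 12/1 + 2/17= -19717/1904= -10.36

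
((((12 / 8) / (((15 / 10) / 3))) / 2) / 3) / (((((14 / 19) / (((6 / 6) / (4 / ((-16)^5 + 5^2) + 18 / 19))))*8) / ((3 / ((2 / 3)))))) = 486677457 / 1207925888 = 0.40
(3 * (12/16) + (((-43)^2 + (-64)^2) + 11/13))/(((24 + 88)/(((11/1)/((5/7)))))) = 3402311/4160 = 817.86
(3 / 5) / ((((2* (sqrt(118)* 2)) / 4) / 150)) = 45* sqrt(118) / 59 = 8.29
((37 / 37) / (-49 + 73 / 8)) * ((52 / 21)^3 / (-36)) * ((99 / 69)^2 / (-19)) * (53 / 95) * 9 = -163948928 / 28493529645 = -0.01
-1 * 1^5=-1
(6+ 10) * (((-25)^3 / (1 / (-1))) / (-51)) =-250000 / 51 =-4901.96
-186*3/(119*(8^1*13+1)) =-0.04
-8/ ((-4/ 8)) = 16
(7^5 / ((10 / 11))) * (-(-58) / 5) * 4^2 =85782928 / 25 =3431317.12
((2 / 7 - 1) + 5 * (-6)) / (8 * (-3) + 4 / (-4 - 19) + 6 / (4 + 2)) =4945 / 3731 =1.33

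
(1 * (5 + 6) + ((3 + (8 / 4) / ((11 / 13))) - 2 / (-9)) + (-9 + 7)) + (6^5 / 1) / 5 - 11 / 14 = 10873171 / 6930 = 1569.00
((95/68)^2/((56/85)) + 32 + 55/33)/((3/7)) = 85.47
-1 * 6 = -6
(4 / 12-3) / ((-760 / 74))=74 / 285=0.26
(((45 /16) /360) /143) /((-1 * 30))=-1 /549120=-0.00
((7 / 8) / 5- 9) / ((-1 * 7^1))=353 / 280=1.26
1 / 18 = 0.06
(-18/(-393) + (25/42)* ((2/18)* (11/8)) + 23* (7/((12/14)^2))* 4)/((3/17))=5904038681/1188432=4967.92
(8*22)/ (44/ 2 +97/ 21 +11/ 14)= 7392/ 1151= 6.42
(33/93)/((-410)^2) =11/5211100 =0.00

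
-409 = -409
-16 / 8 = -2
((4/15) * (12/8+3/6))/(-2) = -4/15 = -0.27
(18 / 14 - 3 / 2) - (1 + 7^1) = -115 / 14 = -8.21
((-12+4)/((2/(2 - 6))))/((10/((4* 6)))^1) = 192/5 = 38.40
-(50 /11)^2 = -2500 /121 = -20.66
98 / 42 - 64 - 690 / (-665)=-24191 / 399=-60.63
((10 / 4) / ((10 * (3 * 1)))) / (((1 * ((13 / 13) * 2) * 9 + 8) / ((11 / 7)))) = 11 / 2184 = 0.01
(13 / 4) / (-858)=-1 / 264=-0.00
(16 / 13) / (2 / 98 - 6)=-784 / 3809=-0.21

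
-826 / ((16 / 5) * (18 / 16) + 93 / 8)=-4720 / 87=-54.25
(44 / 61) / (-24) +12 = 4381 / 366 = 11.97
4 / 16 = 1 / 4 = 0.25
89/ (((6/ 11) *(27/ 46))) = 22517/ 81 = 277.99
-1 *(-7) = 7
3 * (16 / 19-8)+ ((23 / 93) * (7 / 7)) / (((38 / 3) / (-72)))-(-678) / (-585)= -24.04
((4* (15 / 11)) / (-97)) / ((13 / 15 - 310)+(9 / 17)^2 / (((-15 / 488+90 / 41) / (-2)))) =750908700 / 4131519802729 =0.00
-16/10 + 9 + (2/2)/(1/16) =117/5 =23.40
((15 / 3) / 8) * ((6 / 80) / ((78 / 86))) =43 / 832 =0.05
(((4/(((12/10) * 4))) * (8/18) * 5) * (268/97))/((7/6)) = 26800/6111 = 4.39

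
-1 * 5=-5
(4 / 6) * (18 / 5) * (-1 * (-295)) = 708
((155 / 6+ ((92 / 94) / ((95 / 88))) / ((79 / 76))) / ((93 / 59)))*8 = 702035572 / 5179635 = 135.54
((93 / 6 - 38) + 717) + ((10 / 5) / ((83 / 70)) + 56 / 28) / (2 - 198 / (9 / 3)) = 1844439 / 2656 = 694.44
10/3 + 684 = 2062/3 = 687.33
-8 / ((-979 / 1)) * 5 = 40 / 979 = 0.04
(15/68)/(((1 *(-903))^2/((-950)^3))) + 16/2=-1034753542/4620651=-223.94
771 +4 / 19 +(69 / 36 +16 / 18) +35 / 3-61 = 495683 / 684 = 724.68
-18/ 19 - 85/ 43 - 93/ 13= -107038/ 10621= -10.08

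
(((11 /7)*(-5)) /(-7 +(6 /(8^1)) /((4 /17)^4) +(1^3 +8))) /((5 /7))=-11264 /252611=-0.04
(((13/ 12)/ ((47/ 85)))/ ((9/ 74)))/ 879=40885/ 2230902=0.02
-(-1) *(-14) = -14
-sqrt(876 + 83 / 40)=-sqrt(351230) / 20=-29.63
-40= -40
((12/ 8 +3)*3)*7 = 189/ 2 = 94.50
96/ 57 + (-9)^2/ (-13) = -4.55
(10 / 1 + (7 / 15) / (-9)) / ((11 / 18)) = 2686 / 165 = 16.28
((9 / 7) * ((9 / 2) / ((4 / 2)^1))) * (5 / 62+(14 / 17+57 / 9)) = 617895 / 29512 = 20.94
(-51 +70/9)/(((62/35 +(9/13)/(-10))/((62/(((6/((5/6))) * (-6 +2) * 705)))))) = 5486845/70764516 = 0.08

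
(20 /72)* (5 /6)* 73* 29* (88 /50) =862.48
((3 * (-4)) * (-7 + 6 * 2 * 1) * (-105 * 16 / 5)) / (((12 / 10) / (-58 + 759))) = 11776800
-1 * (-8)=8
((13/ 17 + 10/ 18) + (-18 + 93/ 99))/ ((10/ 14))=-185437/ 8415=-22.04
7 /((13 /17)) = 9.15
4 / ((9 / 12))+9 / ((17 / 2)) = 326 / 51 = 6.39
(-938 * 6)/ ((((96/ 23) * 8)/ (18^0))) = -10787/ 64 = -168.55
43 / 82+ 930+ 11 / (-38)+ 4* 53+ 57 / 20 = 1145.08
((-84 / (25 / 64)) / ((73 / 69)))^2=137599451136 / 3330625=41313.40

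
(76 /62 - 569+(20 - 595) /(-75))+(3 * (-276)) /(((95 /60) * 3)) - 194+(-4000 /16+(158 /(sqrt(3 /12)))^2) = 174363278 /1767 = 98677.58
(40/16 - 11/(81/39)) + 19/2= 181/27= 6.70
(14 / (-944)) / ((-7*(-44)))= -1 / 20768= -0.00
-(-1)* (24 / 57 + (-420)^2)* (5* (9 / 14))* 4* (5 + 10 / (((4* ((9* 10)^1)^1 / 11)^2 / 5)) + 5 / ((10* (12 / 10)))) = 4237689365 / 342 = 12390904.58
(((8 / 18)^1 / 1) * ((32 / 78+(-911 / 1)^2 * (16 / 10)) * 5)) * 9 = 1035741728 / 39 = 26557480.21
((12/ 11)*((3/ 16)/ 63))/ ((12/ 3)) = 1/ 1232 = 0.00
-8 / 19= -0.42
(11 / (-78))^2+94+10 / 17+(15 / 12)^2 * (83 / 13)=104.58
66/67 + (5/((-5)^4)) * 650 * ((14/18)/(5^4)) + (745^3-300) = 779176486165319/1884375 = 413493325.99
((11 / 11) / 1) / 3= 1 / 3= 0.33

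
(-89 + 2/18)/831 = -800/7479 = -0.11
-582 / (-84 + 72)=97 / 2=48.50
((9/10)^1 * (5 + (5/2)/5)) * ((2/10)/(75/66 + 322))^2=11979/6317235125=0.00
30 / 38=15 / 19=0.79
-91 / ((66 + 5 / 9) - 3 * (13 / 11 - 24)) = -0.67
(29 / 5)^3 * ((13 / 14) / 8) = 317057 / 14000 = 22.65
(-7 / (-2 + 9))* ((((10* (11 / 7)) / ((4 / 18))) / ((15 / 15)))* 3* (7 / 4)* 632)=-234630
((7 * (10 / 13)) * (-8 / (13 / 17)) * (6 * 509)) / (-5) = 5814816 / 169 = 34407.20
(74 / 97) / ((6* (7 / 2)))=74 / 2037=0.04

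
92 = 92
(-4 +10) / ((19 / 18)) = 108 / 19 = 5.68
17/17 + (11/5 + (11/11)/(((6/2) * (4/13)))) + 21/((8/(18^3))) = 918797/60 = 15313.28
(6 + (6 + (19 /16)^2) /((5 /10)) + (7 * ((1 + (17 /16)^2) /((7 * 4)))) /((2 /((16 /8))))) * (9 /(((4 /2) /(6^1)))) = 576.52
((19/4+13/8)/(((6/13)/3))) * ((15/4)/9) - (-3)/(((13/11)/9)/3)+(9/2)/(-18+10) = 70921/832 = 85.24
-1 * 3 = -3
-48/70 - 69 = -2439/35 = -69.69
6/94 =3/47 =0.06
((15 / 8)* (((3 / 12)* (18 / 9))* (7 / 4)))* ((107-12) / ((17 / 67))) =614.27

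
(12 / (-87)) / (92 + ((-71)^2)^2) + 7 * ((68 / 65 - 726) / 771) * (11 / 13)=-891304606133426 / 160037882822805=-5.57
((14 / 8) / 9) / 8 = 7 / 288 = 0.02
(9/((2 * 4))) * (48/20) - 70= -673/10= -67.30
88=88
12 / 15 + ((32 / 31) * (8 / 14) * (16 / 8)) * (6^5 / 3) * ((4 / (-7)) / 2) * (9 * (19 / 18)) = -63031364 / 7595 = -8299.06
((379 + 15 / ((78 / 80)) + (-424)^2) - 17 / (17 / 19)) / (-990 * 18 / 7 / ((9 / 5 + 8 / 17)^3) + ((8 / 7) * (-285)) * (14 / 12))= -7365986881827 / 24429111785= -301.52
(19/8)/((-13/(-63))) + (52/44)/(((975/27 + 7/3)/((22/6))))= 209109/17992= 11.62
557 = 557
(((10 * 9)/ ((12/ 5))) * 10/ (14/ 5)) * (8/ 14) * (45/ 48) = 28125/ 392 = 71.75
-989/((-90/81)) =8901/10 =890.10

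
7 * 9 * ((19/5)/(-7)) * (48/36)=-45.60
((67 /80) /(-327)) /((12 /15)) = -67 /20928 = -0.00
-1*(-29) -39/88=2513/88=28.56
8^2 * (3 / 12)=16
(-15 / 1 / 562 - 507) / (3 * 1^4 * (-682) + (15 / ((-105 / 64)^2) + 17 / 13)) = 2722687695 / 10949888294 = 0.25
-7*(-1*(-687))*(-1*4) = 19236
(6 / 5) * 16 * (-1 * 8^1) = -768 / 5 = -153.60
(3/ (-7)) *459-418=-614.71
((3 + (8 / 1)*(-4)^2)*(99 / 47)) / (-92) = -12969 / 4324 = -3.00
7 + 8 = 15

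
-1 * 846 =-846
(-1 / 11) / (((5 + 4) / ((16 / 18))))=-8 / 891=-0.01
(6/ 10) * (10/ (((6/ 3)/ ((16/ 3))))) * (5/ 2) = 40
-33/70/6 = -0.08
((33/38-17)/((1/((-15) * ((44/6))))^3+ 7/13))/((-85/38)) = 3460600/258383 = 13.39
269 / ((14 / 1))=269 / 14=19.21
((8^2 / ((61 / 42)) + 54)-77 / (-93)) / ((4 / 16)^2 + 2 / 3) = 135.63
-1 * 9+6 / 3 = -7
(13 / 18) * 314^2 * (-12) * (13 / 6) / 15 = -16662724 / 135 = -123427.59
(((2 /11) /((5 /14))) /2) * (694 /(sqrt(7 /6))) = 1388 * sqrt(42) /55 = 163.55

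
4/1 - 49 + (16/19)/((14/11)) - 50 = -94.34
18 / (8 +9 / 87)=2.22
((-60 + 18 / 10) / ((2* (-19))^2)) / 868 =-291 / 6266960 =-0.00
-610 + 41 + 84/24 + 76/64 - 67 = -10101/16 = -631.31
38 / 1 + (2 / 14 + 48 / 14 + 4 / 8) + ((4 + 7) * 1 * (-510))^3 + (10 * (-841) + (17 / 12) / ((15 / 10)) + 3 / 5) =-55615924150411 / 315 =-176558489366.38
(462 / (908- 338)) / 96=77 / 9120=0.01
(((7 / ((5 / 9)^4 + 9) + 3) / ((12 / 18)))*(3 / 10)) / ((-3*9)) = -74983 / 1193480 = -0.06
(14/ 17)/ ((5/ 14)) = 196/ 85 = 2.31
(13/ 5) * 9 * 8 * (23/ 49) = 21528/ 245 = 87.87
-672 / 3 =-224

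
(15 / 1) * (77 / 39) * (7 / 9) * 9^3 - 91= 217112 / 13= 16700.92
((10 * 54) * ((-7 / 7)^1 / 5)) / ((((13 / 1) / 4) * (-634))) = 0.05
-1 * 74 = -74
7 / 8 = 0.88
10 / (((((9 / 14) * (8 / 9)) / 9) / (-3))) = -945 / 2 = -472.50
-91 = -91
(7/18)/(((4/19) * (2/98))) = 6517/72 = 90.51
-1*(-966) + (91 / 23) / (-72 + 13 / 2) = 2910376 / 3013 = 965.94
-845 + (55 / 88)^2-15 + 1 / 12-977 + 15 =-349733 / 192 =-1821.53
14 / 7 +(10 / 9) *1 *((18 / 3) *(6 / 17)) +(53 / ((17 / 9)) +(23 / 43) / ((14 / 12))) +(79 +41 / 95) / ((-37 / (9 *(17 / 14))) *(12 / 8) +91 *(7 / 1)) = 36923663143 / 1119036730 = 33.00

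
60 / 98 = 30 / 49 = 0.61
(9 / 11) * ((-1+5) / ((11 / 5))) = 180 / 121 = 1.49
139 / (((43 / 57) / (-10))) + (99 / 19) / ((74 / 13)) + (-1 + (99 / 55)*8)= -552659509 / 302290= -1828.24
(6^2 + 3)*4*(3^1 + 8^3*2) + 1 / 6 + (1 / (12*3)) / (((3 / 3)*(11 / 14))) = 15861008 / 99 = 160212.20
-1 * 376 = -376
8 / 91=0.09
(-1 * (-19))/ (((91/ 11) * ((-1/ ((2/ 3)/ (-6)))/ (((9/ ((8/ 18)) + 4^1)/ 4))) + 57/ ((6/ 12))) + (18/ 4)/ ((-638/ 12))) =30943/ 205521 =0.15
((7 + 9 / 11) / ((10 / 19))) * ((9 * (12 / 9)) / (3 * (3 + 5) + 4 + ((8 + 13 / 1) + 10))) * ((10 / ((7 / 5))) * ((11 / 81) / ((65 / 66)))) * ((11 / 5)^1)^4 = 2105258672 / 30200625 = 69.71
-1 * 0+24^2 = 576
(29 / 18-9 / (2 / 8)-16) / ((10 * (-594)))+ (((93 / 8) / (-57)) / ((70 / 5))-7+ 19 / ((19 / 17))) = 284234147 / 28440720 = 9.99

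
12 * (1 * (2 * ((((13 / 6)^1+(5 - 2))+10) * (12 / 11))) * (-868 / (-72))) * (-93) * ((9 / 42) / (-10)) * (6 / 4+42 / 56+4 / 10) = 13904709 / 550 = 25281.29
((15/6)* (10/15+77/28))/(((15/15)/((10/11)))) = 1025/132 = 7.77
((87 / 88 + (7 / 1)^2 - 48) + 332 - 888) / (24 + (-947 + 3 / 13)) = 633789 / 1055648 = 0.60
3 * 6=18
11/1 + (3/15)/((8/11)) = 451/40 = 11.28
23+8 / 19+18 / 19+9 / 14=6653 / 266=25.01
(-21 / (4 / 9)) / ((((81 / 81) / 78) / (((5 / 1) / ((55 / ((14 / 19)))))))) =-51597 / 209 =-246.88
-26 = -26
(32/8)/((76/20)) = 20/19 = 1.05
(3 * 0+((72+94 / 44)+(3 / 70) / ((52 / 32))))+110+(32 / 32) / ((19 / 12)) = 35146031 / 190190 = 184.79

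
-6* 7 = -42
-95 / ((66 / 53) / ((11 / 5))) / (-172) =1007 / 1032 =0.98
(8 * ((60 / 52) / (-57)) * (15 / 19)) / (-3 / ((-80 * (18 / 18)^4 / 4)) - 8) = 12000 / 736801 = 0.02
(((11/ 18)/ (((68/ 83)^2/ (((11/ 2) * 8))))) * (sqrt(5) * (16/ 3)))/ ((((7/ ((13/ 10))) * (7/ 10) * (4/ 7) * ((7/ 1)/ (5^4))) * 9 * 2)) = 6772748125 * sqrt(5)/ 13764492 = 1100.25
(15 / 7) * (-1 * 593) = -8895 / 7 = -1270.71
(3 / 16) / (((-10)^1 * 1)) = -3 / 160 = -0.02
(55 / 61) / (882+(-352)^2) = 55 / 7611946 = 0.00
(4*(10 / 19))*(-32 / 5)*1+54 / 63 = -1678 / 133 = -12.62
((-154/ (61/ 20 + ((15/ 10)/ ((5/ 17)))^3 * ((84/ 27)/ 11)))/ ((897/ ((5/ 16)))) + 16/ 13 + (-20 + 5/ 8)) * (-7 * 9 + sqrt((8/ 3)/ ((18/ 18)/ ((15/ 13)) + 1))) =610115962323/ 533705432 - 29053141063 * sqrt(70)/ 11207814072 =1121.48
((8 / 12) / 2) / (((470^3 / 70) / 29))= 203 / 31146900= 0.00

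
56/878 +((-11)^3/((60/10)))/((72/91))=-53160023/189648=-280.31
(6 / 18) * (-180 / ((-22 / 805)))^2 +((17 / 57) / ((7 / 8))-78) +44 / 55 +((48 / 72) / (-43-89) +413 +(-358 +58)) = 20943572313011 / 1448370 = 14460098.12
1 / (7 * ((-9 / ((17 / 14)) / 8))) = -68 / 441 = -0.15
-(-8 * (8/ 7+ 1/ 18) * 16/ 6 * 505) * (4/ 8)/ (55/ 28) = 976064/ 297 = 3286.41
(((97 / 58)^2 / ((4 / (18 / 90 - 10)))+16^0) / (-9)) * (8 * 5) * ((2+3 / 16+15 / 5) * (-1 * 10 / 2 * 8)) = -163410815 / 30276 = -5397.37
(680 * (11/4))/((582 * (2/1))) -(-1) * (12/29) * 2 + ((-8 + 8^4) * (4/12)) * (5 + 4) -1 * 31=206509657/16878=12235.43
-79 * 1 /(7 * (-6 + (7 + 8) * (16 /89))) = 7031 /2058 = 3.42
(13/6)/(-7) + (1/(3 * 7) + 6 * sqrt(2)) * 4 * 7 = 43/42 + 168 * sqrt(2) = 238.61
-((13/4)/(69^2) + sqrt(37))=-sqrt(37) - 13/19044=-6.08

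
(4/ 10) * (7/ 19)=14/ 95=0.15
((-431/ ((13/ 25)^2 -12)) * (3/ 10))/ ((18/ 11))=592625/ 87972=6.74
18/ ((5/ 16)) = 288/ 5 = 57.60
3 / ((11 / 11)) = 3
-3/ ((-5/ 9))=27/ 5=5.40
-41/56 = -0.73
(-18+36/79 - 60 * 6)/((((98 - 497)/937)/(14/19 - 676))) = -119519840820/199633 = -598697.81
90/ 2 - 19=26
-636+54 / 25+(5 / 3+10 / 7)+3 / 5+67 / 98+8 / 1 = -4567739 / 7350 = -621.46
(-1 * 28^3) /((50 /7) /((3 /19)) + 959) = -460992 /21089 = -21.86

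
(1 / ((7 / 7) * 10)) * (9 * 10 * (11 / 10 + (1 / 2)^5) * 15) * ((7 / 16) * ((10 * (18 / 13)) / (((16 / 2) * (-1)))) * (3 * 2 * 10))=-23091075 / 3328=-6938.42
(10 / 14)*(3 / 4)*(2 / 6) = 5 / 28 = 0.18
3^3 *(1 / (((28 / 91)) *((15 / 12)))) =351 / 5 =70.20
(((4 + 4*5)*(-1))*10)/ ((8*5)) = -6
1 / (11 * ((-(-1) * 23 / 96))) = 96 / 253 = 0.38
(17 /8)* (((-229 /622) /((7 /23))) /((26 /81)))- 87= -86042643 /905632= -95.01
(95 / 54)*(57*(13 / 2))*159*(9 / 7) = 3730935 / 28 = 133247.68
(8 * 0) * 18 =0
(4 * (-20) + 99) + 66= 85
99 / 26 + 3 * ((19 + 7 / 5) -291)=-105039 / 130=-807.99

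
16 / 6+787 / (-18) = -739 / 18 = -41.06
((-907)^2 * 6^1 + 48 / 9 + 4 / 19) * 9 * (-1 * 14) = -11816543508 / 19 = -621923342.53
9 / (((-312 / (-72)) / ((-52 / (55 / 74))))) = -7992 / 55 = -145.31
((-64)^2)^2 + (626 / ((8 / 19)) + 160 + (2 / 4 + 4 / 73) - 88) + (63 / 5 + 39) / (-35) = 857395342739 / 51100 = 16778773.83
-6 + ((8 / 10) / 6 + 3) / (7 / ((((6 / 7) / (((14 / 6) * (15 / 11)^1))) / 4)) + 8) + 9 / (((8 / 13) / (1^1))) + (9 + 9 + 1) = 2043003 / 73880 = 27.65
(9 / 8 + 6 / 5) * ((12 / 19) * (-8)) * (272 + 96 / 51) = -5196096 / 1615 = -3217.40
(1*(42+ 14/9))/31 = 392/279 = 1.41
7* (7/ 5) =49/ 5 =9.80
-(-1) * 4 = 4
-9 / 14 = -0.64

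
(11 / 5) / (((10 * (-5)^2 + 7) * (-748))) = -1 / 87380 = -0.00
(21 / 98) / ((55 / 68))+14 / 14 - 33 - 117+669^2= 172253722 / 385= 447412.26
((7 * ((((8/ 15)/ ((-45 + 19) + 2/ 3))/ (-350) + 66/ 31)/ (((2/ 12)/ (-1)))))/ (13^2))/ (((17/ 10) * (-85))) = 13167372/ 3595918625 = 0.00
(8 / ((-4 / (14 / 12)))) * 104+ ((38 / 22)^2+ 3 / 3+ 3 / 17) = -238.51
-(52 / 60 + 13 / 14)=-377 / 210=-1.80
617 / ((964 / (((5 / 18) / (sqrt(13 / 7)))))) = 3085 * sqrt(91) / 225576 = 0.13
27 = 27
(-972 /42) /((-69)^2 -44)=-162 /33019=-0.00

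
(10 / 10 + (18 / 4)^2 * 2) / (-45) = -83 / 90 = -0.92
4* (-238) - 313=-1265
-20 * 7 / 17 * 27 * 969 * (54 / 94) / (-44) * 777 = 1130033835 / 517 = 2185752.10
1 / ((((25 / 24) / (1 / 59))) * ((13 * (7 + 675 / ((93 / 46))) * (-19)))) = -744 / 3849822275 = -0.00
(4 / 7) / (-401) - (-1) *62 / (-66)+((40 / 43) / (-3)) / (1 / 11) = -17333287 / 3983133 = -4.35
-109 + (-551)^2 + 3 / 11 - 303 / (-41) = 136878348 / 451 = 303499.66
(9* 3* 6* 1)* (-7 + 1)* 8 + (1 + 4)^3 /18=-7769.06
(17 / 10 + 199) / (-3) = -669 / 10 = -66.90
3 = 3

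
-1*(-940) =940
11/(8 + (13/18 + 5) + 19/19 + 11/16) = 1584/2219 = 0.71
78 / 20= 39 / 10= 3.90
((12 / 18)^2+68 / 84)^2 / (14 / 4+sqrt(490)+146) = 0.01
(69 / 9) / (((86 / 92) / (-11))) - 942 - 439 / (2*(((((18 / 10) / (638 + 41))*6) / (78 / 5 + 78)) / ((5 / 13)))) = -21406857 / 43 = -497833.88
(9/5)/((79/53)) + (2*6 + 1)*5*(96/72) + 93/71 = 89.18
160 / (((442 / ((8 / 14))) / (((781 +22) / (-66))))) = -2.52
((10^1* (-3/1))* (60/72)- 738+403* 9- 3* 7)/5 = 2843/5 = 568.60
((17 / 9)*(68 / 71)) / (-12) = -289 / 1917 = -0.15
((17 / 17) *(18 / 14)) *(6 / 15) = 18 / 35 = 0.51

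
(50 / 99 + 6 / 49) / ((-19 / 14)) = -6088 / 13167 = -0.46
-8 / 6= -4 / 3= -1.33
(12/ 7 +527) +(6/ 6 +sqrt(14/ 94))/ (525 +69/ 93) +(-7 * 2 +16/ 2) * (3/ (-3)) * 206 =31 * sqrt(329)/ 766006 +201329411/ 114086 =1764.72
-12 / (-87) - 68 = -1968 / 29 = -67.86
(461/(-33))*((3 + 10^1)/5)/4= -5993/660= -9.08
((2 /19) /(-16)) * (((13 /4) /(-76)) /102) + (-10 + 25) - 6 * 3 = -14139635 /4713216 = -3.00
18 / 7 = 2.57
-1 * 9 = -9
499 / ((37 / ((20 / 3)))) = 9980 / 111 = 89.91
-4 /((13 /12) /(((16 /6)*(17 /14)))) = -1088 /91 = -11.96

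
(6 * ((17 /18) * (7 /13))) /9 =119 /351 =0.34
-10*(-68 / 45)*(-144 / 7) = -2176 / 7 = -310.86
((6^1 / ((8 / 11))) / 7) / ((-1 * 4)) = -33 / 112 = -0.29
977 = 977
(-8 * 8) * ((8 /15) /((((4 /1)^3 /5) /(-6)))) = 16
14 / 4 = 7 / 2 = 3.50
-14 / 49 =-2 / 7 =-0.29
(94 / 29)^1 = 3.24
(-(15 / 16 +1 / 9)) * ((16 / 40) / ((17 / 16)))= -302 / 765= -0.39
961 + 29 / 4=3873 / 4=968.25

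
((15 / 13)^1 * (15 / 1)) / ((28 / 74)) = 8325 / 182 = 45.74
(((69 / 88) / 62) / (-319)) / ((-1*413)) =69 / 718811632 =0.00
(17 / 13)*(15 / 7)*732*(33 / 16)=1539945 / 364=4230.62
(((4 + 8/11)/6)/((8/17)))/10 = 221/1320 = 0.17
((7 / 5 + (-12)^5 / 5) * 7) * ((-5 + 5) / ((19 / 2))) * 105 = 0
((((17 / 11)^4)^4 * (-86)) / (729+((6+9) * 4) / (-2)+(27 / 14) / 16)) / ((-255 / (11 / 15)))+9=1379835147691158458381177 / 147188158891874818549425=9.37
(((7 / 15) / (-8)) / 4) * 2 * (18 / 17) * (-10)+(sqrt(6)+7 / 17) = 49 / 68+sqrt(6) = 3.17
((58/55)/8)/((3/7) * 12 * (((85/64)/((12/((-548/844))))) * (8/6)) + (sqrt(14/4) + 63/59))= -8104671623468/338872374125065 + 7047141472672 * sqrt(14)/338872374125065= 0.05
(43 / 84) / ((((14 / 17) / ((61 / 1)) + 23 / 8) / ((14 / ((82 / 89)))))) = 7937198 / 2947449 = 2.69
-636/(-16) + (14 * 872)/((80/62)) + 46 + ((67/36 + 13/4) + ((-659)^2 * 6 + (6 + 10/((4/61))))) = 470771381/180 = 2615396.56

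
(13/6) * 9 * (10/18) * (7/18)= 4.21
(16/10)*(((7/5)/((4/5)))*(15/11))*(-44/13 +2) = -756/143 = -5.29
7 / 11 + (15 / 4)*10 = 839 / 22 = 38.14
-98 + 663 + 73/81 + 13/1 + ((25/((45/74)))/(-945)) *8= 578.55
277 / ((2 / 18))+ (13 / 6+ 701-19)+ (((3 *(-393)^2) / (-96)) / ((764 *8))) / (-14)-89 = 3088.22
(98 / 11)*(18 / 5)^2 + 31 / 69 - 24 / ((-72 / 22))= 779521 / 6325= 123.24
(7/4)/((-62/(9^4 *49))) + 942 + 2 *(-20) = -2026727/248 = -8172.29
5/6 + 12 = 77/6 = 12.83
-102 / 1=-102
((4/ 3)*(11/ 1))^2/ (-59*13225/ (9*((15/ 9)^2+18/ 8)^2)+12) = -15856324/ 251924553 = -0.06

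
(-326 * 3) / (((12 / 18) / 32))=-46944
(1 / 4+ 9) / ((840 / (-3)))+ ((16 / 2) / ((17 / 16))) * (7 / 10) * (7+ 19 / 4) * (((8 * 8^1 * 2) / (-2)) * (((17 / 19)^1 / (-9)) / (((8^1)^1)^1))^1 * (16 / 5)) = 150897773 / 957600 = 157.58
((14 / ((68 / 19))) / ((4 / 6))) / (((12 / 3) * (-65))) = -399 / 17680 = -0.02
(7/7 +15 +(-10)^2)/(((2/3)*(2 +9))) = 174/11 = 15.82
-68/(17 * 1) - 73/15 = -133/15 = -8.87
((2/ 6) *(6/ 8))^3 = 1/ 64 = 0.02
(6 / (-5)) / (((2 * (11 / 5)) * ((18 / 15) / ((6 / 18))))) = -5 / 66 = -0.08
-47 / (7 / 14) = -94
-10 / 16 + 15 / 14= 25 / 56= 0.45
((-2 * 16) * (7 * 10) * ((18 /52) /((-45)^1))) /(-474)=-112 /3081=-0.04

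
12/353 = 0.03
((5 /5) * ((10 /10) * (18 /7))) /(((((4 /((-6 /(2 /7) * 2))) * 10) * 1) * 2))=-27 /20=-1.35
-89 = -89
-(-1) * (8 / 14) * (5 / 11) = 20 / 77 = 0.26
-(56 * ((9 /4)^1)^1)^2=-15876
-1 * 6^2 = -36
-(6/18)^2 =-1/9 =-0.11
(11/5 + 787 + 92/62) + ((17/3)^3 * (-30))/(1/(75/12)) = -33327.37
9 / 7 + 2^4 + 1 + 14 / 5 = 738 / 35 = 21.09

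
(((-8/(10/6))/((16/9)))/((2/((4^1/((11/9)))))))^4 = 3486784401/9150625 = 381.04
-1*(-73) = 73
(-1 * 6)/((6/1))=-1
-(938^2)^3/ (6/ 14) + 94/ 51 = -81052047760145986402/ 51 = -1589255838434235027.49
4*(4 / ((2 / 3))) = 24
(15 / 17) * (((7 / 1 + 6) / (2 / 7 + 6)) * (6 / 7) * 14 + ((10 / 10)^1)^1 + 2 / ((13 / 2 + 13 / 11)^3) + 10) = 28529955030 / 902613283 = 31.61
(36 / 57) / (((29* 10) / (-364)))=-2184 / 2755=-0.79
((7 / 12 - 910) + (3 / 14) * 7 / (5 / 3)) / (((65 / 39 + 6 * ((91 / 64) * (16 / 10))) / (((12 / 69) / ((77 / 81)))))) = -17661564 / 1627549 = -10.85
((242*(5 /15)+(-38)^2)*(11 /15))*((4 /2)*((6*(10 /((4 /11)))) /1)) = 1106908 /3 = 368969.33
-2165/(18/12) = -4330/3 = -1443.33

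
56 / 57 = 0.98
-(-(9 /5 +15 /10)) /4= 33 /40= 0.82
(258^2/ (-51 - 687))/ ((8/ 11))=-20339/ 164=-124.02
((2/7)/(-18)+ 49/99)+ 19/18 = 709/462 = 1.53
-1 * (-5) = 5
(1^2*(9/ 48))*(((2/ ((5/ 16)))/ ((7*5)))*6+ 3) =2151/ 2800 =0.77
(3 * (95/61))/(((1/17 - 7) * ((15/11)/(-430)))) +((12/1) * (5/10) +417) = 2286272/3599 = 635.25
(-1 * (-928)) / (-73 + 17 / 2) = -1856 / 129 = -14.39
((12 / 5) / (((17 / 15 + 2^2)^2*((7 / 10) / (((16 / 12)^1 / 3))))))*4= 9600 / 41503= 0.23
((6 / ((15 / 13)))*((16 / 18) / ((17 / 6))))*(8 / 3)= 3328 / 765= 4.35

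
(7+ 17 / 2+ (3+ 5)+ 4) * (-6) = -165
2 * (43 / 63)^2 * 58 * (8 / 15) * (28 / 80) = 428968 / 42525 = 10.09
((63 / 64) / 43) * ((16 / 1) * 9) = 567 / 172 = 3.30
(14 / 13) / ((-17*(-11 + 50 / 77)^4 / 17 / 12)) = -5905710888 / 5245376157853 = -0.00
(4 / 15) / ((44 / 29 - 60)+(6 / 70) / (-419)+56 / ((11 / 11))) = -340228 / 3167901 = -0.11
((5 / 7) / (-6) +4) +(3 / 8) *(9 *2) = 893 / 84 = 10.63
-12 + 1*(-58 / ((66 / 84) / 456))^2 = 137101352532 / 121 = 1133069029.19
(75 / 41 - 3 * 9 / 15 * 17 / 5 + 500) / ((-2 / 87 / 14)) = -309434118 / 1025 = -301886.94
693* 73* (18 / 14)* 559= 36359037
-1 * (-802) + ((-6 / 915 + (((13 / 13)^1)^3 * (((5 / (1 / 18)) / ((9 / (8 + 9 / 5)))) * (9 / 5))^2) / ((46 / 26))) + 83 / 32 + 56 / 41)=846453246049 / 46018400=18393.80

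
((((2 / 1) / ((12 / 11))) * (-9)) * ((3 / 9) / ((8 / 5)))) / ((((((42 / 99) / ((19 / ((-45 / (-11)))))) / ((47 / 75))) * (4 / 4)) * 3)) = -1188583 / 151200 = -7.86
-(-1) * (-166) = -166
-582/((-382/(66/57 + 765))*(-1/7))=-29652609/3629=-8171.01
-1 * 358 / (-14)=179 / 7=25.57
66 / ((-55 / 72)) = -432 / 5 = -86.40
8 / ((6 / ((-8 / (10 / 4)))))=-4.27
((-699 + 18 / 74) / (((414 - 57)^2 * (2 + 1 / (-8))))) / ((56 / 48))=-137888 / 55015485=-0.00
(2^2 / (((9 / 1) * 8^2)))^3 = 1 / 2985984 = 0.00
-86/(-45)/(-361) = -86/16245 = -0.01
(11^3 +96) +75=1502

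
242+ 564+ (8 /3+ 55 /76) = 184541 /228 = 809.39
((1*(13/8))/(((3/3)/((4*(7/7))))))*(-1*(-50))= 325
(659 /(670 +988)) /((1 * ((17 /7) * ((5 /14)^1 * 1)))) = 32291 /70465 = 0.46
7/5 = 1.40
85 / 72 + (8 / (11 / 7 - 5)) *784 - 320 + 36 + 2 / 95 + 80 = -13899781 / 6840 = -2032.13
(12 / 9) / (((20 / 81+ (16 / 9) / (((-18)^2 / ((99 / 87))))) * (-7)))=-2349 / 3122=-0.75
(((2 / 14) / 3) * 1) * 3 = 0.14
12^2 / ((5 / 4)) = 576 / 5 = 115.20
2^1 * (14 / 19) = 28 / 19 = 1.47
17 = 17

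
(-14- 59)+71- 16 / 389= -794 / 389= -2.04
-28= -28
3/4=0.75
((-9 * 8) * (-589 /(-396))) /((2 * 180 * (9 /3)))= -589 /5940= -0.10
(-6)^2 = 36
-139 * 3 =-417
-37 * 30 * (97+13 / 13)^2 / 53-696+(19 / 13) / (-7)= -973457855 / 4823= -201836.59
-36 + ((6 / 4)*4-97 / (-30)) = -803 / 30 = -26.77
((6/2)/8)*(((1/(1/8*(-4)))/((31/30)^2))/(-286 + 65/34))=22950/9282299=0.00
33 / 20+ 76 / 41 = 2873 / 820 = 3.50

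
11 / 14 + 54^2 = 40835 / 14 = 2916.79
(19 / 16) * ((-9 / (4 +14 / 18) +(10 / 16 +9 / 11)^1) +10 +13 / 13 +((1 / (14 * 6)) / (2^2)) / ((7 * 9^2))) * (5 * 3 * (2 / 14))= 90395964745 / 3364187904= 26.87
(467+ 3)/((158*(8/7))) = 1645/632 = 2.60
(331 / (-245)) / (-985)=331 / 241325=0.00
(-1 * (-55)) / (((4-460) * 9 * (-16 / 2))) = 55 / 32832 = 0.00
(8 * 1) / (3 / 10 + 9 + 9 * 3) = 80 / 363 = 0.22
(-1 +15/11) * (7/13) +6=6.20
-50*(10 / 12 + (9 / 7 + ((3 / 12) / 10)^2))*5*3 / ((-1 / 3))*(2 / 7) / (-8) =-1068315 / 6272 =-170.33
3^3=27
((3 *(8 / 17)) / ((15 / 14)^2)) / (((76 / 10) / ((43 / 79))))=33712 / 382755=0.09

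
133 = 133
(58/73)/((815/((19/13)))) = 1102/773435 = 0.00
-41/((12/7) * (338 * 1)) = -287/4056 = -0.07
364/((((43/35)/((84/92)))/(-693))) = -185405220/989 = -187467.36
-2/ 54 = -1/ 27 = -0.04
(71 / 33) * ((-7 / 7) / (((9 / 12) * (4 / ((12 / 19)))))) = -284 / 627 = -0.45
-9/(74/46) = -207/37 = -5.59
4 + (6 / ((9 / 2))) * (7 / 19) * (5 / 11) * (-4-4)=1388 / 627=2.21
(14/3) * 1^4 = 14/3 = 4.67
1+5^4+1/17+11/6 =64045/102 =627.89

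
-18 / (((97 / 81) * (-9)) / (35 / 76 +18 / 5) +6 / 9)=124983 / 13801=9.06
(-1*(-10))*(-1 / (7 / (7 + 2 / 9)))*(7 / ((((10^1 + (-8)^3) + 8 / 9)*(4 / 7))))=455 / 1804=0.25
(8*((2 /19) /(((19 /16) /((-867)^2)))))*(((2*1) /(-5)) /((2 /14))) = -2694053376 /1805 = -1492550.35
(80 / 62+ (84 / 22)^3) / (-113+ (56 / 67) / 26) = -2046822128 / 4059876095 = -0.50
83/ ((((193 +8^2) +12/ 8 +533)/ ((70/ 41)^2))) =813400/ 2661023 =0.31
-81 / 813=-27 / 271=-0.10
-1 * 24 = -24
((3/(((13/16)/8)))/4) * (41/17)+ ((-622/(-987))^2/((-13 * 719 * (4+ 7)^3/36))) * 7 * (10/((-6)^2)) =524201484439288/29433064684023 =17.81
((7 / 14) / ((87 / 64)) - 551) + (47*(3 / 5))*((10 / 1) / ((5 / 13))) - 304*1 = -52823 / 435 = -121.43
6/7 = 0.86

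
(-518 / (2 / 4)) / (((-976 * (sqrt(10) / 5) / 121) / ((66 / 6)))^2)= -2294171495 / 476288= -4816.77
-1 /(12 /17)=-17 /12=-1.42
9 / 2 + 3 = 15 / 2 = 7.50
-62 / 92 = -31 / 46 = -0.67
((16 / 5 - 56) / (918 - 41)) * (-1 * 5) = 264 / 877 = 0.30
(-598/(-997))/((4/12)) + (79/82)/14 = 2138275/1144556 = 1.87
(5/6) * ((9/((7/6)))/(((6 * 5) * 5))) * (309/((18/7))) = 103/20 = 5.15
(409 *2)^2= 669124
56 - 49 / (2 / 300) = -7294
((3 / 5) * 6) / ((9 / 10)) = 4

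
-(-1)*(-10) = -10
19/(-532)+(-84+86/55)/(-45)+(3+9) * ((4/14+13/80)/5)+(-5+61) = 145708/2475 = 58.87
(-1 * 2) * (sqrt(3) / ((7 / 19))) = -38 * sqrt(3) / 7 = -9.40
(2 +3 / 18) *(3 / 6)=13 / 12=1.08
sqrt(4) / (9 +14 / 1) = 2 / 23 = 0.09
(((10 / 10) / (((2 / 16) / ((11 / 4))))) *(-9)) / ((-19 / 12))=2376 / 19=125.05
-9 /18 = -1 /2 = -0.50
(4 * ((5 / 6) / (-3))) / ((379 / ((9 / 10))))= -1 / 379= -0.00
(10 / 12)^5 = 3125 / 7776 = 0.40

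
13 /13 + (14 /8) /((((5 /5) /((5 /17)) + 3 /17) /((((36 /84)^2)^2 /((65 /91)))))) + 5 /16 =79581 /59584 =1.34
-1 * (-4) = 4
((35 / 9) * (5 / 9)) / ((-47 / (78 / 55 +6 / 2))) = -105 / 517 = -0.20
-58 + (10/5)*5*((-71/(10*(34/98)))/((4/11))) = -42213/68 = -620.78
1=1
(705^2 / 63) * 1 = 55225 / 7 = 7889.29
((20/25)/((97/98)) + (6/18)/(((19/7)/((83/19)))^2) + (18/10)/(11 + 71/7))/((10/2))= 49301412881/140316620700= 0.35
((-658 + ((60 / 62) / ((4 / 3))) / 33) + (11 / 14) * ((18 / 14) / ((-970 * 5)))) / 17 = -106643332409 / 2755314100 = -38.70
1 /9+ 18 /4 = 83 /18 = 4.61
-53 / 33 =-1.61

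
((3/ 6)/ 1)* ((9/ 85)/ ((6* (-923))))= -3/ 313820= -0.00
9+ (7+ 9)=25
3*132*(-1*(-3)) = 1188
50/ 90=5/ 9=0.56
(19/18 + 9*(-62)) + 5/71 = -711685/1278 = -556.87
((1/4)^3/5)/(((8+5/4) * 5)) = 0.00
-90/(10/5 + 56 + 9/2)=-1.44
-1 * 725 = -725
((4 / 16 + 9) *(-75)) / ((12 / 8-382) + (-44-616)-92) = 185 / 302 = 0.61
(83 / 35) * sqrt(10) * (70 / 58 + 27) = 67894 * sqrt(10) / 1015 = 211.53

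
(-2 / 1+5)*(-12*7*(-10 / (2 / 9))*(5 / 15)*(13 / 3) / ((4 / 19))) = 77805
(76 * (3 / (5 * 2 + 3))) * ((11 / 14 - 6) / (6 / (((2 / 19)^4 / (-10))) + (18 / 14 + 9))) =0.00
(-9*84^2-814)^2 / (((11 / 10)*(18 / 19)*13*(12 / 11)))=279912027.62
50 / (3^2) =50 / 9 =5.56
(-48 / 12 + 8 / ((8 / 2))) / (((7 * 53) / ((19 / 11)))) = -38 / 4081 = -0.01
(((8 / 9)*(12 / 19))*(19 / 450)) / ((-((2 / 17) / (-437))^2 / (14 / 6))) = -1545321148 / 2025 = -763121.55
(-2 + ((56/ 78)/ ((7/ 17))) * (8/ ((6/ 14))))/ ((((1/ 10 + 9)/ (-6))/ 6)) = -142960/ 1183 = -120.85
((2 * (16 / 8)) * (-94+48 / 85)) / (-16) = 3971 / 170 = 23.36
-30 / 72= -0.42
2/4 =0.50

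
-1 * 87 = -87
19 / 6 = 3.17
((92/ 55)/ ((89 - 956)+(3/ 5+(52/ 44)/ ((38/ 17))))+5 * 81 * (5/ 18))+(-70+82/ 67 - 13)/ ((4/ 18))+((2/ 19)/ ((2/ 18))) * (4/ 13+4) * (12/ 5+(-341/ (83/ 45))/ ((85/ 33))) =-113802053702831018/ 211284871148845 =-538.62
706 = 706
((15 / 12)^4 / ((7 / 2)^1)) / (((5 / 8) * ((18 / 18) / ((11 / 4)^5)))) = 20131375 / 114688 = 175.53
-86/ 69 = -1.25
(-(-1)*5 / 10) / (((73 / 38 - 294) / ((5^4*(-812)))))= 868.77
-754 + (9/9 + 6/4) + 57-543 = -2475/2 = -1237.50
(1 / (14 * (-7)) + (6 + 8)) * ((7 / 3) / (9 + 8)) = 457 / 238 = 1.92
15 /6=5 /2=2.50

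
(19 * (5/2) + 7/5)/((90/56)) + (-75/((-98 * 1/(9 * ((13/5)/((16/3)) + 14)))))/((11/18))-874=-440009357/646800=-680.29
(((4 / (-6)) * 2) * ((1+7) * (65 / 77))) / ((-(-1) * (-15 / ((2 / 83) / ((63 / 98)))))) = 1664 / 73953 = 0.02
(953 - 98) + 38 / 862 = 368524 / 431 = 855.04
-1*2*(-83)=166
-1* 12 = -12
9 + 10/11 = 109/11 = 9.91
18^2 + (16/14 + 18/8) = 9167/28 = 327.39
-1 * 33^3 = -35937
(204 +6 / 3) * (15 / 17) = 3090 / 17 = 181.76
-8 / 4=-2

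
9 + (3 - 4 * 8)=-20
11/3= 3.67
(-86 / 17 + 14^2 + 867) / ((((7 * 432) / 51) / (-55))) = -329725 / 336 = -981.32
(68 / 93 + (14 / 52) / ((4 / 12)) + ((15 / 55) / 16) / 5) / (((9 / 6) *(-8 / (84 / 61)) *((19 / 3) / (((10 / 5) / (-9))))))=11486069 / 1849624920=0.01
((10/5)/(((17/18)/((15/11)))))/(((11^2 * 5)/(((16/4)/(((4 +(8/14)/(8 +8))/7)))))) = 84672/2556851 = 0.03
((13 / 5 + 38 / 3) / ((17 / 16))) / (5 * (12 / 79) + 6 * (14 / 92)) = 6657488 / 774945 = 8.59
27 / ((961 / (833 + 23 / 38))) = 855279 / 36518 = 23.42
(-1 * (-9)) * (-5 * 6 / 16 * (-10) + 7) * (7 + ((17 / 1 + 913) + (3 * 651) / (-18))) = 192004.88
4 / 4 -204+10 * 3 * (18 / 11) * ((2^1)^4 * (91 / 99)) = 62797 / 121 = 518.98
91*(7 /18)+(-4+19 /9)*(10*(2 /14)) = 1373 /42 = 32.69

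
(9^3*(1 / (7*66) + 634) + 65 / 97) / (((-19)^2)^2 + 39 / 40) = 138083360980 / 38934993251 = 3.55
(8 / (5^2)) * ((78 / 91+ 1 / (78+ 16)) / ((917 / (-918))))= -0.28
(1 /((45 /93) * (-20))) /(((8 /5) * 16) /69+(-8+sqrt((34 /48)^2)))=1426 /95505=0.01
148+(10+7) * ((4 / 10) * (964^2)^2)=29362095891684 / 5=5872419178336.80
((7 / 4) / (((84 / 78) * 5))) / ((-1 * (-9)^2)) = -0.00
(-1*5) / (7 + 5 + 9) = -5 / 21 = -0.24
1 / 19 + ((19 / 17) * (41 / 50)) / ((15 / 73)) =1093223 / 242250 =4.51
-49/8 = -6.12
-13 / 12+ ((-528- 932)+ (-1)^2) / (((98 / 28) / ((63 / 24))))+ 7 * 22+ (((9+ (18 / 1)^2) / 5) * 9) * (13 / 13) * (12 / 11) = -47428 / 165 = -287.44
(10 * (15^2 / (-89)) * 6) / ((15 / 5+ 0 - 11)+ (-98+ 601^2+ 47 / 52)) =-702000 / 1671151843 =-0.00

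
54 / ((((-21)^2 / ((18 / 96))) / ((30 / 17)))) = 135 / 3332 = 0.04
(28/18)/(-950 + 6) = -7/4248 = -0.00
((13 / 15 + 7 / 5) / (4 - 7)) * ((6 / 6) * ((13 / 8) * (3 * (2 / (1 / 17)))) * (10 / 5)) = -3757 / 15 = -250.47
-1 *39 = -39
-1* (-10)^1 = 10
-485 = -485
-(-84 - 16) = 100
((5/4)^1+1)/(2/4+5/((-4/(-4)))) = 9/22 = 0.41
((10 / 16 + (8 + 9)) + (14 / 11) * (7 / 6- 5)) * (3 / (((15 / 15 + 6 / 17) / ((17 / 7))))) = 972485 / 14168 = 68.64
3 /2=1.50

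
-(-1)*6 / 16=3 / 8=0.38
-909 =-909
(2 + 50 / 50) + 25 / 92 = 301 / 92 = 3.27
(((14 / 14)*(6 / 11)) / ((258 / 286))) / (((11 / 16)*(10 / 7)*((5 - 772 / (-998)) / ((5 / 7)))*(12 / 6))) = 51896 / 1362713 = 0.04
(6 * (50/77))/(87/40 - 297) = -4000/302687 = -0.01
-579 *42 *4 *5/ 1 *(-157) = 76358520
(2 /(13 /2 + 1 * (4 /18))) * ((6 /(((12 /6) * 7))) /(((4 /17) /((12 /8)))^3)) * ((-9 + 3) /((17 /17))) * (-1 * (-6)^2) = 96702579 /13552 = 7135.67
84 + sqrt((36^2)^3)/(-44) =-10740/11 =-976.36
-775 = -775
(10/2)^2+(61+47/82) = 7099/82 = 86.57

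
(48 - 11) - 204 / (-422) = 7909 / 211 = 37.48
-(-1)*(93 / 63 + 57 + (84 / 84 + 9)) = 1438 / 21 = 68.48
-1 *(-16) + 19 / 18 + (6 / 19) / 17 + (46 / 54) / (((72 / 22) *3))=16163297 / 941868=17.16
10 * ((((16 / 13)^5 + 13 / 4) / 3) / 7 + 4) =668877805 / 15594306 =42.89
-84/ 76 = -21/ 19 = -1.11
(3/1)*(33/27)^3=1331/243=5.48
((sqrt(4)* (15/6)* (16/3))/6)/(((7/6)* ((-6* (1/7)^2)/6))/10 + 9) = 5600/11337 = 0.49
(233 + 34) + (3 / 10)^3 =267027 / 1000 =267.03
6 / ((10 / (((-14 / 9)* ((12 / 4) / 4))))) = -7 / 10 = -0.70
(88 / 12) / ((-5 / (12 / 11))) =-8 / 5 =-1.60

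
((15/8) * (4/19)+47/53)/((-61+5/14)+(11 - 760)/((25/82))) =-0.00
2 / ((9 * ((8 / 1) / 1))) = 1 / 36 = 0.03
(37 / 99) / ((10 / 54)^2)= 2997 / 275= 10.90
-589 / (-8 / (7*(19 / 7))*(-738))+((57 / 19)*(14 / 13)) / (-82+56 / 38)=-12627799 / 6523920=-1.94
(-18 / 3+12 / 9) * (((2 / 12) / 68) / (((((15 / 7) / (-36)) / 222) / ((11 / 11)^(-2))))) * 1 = 3626 / 85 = 42.66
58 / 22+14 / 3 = 241 / 33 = 7.30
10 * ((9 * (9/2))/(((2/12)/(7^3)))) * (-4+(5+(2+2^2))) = 5834430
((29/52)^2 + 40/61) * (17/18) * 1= 2710837/2968992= 0.91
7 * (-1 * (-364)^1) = 2548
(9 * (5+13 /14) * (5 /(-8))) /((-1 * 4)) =3735 /448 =8.34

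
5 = 5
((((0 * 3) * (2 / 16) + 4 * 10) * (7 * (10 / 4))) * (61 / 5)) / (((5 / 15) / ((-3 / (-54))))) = 4270 / 3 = 1423.33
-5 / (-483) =5 / 483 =0.01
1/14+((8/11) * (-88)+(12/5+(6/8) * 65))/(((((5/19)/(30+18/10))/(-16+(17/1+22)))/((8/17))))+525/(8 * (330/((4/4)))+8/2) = -660988942471/39329500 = -16806.44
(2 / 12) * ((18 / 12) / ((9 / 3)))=1 / 12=0.08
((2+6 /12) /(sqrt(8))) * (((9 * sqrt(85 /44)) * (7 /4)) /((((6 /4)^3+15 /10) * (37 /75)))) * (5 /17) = 2.37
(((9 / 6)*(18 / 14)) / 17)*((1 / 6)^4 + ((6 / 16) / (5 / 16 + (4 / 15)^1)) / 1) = 116779 / 1587936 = 0.07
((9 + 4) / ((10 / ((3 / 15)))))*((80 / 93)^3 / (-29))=-133120 / 23326353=-0.01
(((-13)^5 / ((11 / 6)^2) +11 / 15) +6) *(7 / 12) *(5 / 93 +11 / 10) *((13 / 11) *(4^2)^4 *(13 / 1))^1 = -74853986929.47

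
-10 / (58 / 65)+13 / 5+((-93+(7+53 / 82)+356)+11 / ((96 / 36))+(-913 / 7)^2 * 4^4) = 10149622940109 / 2330440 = 4355238.90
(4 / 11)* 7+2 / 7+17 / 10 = 3489 / 770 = 4.53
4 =4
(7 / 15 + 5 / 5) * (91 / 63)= 286 / 135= 2.12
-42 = -42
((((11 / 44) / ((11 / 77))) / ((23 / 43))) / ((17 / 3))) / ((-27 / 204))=-301 / 69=-4.36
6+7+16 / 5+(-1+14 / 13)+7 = 1513 / 65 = 23.28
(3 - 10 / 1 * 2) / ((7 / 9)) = -153 / 7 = -21.86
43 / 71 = 0.61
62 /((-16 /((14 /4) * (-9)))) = 1953 /16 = 122.06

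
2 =2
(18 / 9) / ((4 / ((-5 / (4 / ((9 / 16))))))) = -45 / 128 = -0.35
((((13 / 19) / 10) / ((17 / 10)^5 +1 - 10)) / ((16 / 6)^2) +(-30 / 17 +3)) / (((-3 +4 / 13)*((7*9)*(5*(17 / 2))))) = -276978299 / 1613910052650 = -0.00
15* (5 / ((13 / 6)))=450 / 13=34.62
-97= -97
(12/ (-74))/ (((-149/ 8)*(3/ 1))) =16/ 5513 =0.00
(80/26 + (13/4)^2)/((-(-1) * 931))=2837/193648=0.01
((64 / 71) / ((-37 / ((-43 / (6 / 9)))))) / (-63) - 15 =-828881 / 55167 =-15.02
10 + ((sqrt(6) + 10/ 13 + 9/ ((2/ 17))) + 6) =sqrt(6) + 2425/ 26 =95.72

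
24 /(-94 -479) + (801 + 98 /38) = 2916036 /3629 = 803.54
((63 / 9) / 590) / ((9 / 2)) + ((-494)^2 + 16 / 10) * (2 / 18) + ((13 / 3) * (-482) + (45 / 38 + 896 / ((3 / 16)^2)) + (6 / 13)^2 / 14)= 6028996425931 / 119352870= 50514.05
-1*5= -5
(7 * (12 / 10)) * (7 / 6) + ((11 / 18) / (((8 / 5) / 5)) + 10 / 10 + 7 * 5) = 34351 / 720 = 47.71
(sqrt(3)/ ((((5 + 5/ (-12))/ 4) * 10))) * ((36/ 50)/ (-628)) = -108 * sqrt(3)/ 1079375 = -0.00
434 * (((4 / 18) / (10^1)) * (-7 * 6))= -6076 / 15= -405.07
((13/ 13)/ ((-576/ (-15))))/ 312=0.00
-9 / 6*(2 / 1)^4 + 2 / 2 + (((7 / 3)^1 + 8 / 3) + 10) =-8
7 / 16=0.44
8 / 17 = 0.47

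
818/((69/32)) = 26176/69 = 379.36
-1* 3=-3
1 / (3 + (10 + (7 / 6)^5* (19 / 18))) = 139968 / 2138917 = 0.07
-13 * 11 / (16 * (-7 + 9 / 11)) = 1573 / 1088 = 1.45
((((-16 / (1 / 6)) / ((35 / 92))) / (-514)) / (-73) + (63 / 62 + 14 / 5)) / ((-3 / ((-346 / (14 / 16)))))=214639091816 / 427469385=502.12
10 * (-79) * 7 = -5530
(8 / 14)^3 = 64 / 343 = 0.19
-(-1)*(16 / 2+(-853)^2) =727617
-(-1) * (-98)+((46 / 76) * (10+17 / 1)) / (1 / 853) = 13841.82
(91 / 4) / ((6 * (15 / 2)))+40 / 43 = 11113 / 7740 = 1.44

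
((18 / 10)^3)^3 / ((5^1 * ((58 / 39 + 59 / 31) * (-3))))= -156130457067 / 40029296875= -3.90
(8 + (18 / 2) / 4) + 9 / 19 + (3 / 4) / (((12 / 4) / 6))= 929 / 76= 12.22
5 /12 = 0.42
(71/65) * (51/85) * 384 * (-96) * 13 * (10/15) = -5234688/25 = -209387.52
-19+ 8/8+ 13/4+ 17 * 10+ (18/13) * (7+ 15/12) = 8667/52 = 166.67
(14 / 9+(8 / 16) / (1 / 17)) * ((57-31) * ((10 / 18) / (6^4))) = 11765 / 104976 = 0.11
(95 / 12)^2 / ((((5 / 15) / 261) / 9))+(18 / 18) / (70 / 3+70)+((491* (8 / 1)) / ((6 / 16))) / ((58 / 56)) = 22010449717 / 48720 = 451774.42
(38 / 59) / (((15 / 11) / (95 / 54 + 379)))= 4297249 / 23895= 179.84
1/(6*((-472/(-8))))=0.00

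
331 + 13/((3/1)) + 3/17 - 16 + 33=17978/51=352.51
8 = 8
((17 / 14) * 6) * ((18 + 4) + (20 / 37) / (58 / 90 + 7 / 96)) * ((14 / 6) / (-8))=-7392127 / 152884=-48.35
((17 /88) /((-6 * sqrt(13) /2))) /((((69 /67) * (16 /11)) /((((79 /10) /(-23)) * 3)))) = 89981 * sqrt(13) /26407680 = 0.01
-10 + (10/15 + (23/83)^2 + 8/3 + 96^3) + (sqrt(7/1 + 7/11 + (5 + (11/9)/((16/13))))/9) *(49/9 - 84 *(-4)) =884869.47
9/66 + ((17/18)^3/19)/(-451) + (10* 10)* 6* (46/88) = 15680601379/49974408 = 313.77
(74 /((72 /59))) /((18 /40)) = 134.75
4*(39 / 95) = 1.64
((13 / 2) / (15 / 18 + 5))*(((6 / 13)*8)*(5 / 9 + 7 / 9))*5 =192 / 7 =27.43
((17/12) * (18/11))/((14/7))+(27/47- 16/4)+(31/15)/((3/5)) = 1.18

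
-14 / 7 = -2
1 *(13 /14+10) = 153 /14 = 10.93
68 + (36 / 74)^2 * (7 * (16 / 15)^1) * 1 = 477556 / 6845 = 69.77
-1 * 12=-12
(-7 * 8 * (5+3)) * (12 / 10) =-2688 / 5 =-537.60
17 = 17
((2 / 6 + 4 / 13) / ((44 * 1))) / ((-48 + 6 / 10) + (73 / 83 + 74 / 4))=-10375 / 19954506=-0.00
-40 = -40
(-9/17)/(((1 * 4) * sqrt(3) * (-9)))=sqrt(3)/204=0.01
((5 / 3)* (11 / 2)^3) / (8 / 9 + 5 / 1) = 19965 / 424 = 47.09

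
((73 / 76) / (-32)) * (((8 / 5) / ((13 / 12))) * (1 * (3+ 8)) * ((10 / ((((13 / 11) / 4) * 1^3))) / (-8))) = 26499 / 12844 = 2.06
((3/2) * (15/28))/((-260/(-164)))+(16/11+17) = 151843/8008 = 18.96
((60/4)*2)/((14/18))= 270/7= 38.57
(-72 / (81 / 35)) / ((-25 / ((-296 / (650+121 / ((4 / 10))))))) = -33152 / 85725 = -0.39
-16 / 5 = -3.20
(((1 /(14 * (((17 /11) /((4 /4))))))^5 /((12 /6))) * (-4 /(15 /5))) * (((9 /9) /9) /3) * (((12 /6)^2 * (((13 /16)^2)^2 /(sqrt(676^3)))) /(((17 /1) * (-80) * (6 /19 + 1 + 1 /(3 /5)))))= 0.00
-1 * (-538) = 538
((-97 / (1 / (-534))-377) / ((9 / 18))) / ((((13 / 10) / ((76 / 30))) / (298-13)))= 742519240 / 13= 57116864.62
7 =7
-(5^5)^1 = -3125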